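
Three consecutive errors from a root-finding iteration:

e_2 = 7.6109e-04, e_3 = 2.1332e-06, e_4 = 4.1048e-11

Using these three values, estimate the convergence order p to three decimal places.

p ≈ ln(e_4/e_3) / ln(e_3/e_2)
  = ln(4.1048e-11/2.1332e-06) / ln(2.1332e-06/7.6109e-04)
  = ln(1.92425e-05) / ln(0.00280282)
  = -10.858389 / -5.877129 ≈ 1.847567

1.848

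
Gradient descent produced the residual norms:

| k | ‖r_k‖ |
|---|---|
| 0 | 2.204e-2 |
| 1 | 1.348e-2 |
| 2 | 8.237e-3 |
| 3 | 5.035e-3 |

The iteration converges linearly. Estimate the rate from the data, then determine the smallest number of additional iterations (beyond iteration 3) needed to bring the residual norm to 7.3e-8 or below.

23

Rate ρ ≈ ‖r_3‖/‖r_2‖ = 5.035e-3/8.237e-3 = 0.6113.
After j more steps, ‖r_{3+j}‖ ≈ 5.035e-3·ρ^j; need ρ^j ≤ 7.3e-8/5.035e-3 = 1.44985e-05.
j ≥ ln(1.44985e-05)/ln(0.6113) = -11.1415/-0.49217 = 22.638.
So 23 more iterations are needed.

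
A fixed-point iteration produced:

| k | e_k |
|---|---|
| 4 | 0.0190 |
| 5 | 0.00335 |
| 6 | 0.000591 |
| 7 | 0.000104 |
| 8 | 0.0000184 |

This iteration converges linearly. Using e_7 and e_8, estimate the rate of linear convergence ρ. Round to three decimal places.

ρ ≈ e_8/e_7 = 0.0000184/0.000104 = 0.17692

0.177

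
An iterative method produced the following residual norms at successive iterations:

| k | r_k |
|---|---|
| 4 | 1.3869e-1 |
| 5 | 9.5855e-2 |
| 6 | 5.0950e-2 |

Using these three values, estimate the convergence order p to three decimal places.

p ≈ ln(r_6/r_5) / ln(r_5/r_4)
  = ln(5.0950e-2/9.5855e-2) / ln(9.5855e-2/1.3869e-1)
  = ln(0.531532) / ln(0.691146)
  = -0.631992 / -0.369404 ≈ 1.710842

1.711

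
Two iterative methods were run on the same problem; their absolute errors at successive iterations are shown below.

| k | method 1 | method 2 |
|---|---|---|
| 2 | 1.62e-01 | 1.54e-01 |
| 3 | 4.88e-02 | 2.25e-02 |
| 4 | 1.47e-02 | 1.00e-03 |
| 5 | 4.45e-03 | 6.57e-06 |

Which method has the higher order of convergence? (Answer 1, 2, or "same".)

Method 1: p ≈ ln(4.45e-03/1.47e-02)/ln(1.47e-02/4.88e-02) ≈ 1.00.
Method 2: p ≈ ln(6.57e-06/1.00e-03)/ln(1.00e-03/2.25e-02) ≈ 1.61.
Method 2 has the higher order (≈1.6 vs ≈1.0).

2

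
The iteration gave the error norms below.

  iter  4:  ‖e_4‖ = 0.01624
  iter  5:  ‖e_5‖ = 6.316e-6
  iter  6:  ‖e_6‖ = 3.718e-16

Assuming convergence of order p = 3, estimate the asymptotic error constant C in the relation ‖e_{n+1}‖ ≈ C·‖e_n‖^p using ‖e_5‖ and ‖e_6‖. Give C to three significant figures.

C ≈ ‖e_6‖ / ‖e_5‖^3
  = 3.718e-16 / (6.316e-6)^3
  = 3.718e-16 / 2.51957e-16 ≈ 1.4756

1.48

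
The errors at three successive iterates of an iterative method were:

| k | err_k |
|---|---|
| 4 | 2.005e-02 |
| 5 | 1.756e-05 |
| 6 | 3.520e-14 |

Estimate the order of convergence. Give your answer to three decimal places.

2.845

p ≈ ln(err_6/err_5) / ln(err_5/err_4)
  = ln(3.520e-14/1.756e-05) / ln(1.756e-05/2.005e-02)
  = ln(2.00456e-09) / ln(0.00087581)
  = -20.027841 / -7.040361 ≈ 2.844718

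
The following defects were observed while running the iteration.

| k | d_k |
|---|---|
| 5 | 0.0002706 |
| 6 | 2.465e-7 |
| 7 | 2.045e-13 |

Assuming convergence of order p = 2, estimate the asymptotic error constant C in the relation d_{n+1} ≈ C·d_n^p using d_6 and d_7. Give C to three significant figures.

3.37

C ≈ d_7 / d_6^2
  = 2.045e-13 / (2.465e-7)^2
  = 2.045e-13 / 6.07622e-14 ≈ 3.3656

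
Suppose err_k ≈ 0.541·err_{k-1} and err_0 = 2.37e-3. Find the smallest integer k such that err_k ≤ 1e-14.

43

After k steps, err_k ≈ 2.37e-3·0.541^k.
Need 0.541^k ≤ 1e-14/2.37e-3 = 4.21941e-12.
k ≥ ln(4.21941e-12)/ln(0.541) = -26.1913/-0.61434 = 42.633.
Smallest integer k = 43.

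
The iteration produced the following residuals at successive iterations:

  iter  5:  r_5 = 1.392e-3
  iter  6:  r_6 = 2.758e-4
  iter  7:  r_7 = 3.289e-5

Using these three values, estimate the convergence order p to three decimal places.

1.314

p ≈ ln(r_7/r_6) / ln(r_6/r_5)
  = ln(3.289e-5/2.758e-4) / ln(2.758e-4/1.392e-3)
  = ln(0.119253) / ln(0.198132)
  = -2.126508 / -1.618822 ≈ 1.313614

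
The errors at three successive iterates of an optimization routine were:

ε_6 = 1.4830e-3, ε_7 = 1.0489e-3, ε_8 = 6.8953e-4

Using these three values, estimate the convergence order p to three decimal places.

p ≈ ln(ε_8/ε_7) / ln(ε_7/ε_6)
  = ln(6.8953e-4/1.0489e-3) / ln(1.0489e-3/1.4830e-3)
  = ln(0.657384) / ln(0.707283)
  = -0.419487 / -0.346324 ≈ 1.211256

1.211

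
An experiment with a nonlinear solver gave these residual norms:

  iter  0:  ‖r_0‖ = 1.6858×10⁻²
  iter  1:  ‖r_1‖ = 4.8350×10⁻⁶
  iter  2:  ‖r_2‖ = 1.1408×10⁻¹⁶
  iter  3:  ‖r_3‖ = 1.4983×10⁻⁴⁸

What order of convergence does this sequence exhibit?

Consecutive ratios: ‖r_3‖/‖r_2‖ = 1.4983×10⁻⁴⁸/1.1408×10⁻¹⁶ = 1.31338e-32, ‖r_2‖/‖r_1‖ = 1.1408×10⁻¹⁶/4.8350×10⁻⁶ = 2.35946e-11.
p ≈ ln(1.31338e-32)/ln(2.35946e-11) = -73.4101/-24.4700 ≈ 3.00.
So the convergence is cubic (order 3).

3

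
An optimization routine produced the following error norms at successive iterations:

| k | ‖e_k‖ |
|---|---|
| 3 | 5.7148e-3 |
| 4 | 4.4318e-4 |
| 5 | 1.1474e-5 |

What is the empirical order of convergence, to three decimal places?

p ≈ ln(‖e_5‖/‖e_4‖) / ln(‖e_4‖/‖e_3‖)
  = ln(1.1474e-5/4.4318e-4) / ln(4.4318e-4/5.7148e-3)
  = ln(0.0258902) / ln(0.0775495)
  = -3.653891 / -2.556839 ≈ 1.429066

1.429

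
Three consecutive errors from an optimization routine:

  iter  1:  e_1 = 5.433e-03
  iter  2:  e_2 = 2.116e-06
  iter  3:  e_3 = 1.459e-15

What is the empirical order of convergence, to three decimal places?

2.687

p ≈ ln(e_3/e_2) / ln(e_2/e_1)
  = ln(1.459e-15/2.116e-06) / ln(2.116e-06/5.433e-03)
  = ln(6.89509e-10) / ln(0.000389472)
  = -21.095041 / -7.850719 ≈ 2.687020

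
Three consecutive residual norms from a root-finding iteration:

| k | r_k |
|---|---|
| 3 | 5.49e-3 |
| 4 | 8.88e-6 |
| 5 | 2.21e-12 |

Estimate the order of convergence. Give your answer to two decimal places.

2.37

p ≈ ln(r_5/r_4) / ln(r_4/r_3)
  = ln(2.21e-12/8.88e-6) / ln(8.88e-6/5.49e-3)
  = ln(2.48874e-07) / ln(0.00161749)
  = -15.20632 / -6.42688 ≈ 2.36605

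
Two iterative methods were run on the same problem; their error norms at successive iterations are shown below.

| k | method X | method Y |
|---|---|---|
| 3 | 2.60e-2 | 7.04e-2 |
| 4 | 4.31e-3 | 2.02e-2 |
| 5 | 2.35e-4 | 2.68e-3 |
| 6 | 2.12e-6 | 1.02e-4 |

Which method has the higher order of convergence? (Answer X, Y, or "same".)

Method X: p ≈ ln(2.12e-6/2.35e-4)/ln(2.35e-4/4.31e-3) ≈ 1.62.
Method Y: p ≈ ln(1.02e-4/2.68e-3)/ln(2.68e-3/2.02e-2) ≈ 1.62.
Both orders ≈ 1.6 — effectively the same.

same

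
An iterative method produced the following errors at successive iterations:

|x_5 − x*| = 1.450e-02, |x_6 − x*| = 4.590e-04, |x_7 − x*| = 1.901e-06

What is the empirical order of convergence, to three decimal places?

p ≈ ln(|x_7 − x*|/|x_6 − x*|) / ln(|x_6 − x*|/|x_5 − x*|)
  = ln(1.901e-06/4.590e-04) / ln(4.590e-04/1.450e-02)
  = ln(0.00414161) / ln(0.0316552)
  = -5.486671 / -3.452853 ≈ 1.589025

1.589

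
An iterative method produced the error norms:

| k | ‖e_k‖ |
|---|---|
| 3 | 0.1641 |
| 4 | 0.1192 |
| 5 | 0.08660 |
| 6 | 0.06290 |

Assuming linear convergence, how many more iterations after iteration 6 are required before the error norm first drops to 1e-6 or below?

Rate ρ ≈ ‖e_6‖/‖e_5‖ = 0.06290/0.08660 = 0.7263.
After j more steps, ‖e_{6+j}‖ ≈ 0.06290·ρ^j; need ρ^j ≤ 1e-6/0.06290 = 1.58983e-05.
j ≥ ln(1.58983e-05)/ln(0.7263) = -11.0493/-0.31979 = 34.552.
So 35 more iterations are needed.

35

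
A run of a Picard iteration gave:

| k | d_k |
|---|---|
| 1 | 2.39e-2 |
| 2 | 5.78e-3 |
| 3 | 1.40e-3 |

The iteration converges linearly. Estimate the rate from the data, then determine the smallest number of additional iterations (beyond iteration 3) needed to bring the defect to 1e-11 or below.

Rate ρ ≈ d_3/d_2 = 1.40e-3/5.78e-3 = 0.2422.
After j more steps, d_{3+j} ≈ 1.40e-3·ρ^j; need ρ^j ≤ 1e-11/1.40e-3 = 7.14286e-09.
j ≥ ln(7.14286e-09)/ln(0.2422) = -18.7572/-1.41799 = 13.228.
So 14 more iterations are needed.

14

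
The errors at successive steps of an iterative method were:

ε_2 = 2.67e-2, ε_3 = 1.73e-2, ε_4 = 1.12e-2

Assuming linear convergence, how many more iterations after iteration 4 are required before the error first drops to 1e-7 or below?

27

Rate ρ ≈ ε_4/ε_3 = 1.12e-2/1.73e-2 = 0.6474.
After j more steps, ε_{4+j} ≈ 1.12e-2·ρ^j; need ρ^j ≤ 1e-7/1.12e-2 = 8.92857e-06.
j ≥ ln(8.92857e-06)/ln(0.6474) = -11.6263/-0.43479 = 26.740.
So 27 more iterations are needed.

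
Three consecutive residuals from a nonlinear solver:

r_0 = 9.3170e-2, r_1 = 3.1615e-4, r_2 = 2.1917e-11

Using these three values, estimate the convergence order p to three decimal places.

p ≈ ln(r_2/r_1) / ln(r_1/r_0)
  = ln(2.1917e-11/3.1615e-4) / ln(3.1615e-4/9.3170e-2)
  = ln(6.93247e-08) / ln(0.00339326)
  = -16.484465 / -5.685964 ≈ 2.899150

2.899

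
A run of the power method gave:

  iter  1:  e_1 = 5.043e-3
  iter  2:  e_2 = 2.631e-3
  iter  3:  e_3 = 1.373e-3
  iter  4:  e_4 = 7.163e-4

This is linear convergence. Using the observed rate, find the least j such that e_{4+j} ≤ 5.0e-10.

22

Rate ρ ≈ e_4/e_3 = 7.163e-4/1.373e-3 = 0.5217.
After j more steps, e_{4+j} ≈ 7.163e-4·ρ^j; need ρ^j ≤ 5.0e-10/7.163e-4 = 6.98032e-07.
j ≥ ln(6.98032e-07)/ln(0.5217) = -14.1750/-0.65066 = 21.786.
So 22 more iterations are needed.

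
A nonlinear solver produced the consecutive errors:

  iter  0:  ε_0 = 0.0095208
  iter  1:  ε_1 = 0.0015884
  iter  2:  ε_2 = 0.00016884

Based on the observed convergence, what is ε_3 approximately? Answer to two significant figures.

1.0e-5

First estimate the order: p ≈ ln(ε_2/ε_1) / ln(ε_1/ε_0) = ln(0.00016884/0.0015884)/ln(0.0015884/0.0095208) = ln(0.106296)/ln(0.166835) ≈ 1.2517.
Then ε_3 ≈ ε_2·(ε_2/ε_1)^p = 0.00016884·(0.106296)^1.2517 = 0.00016884·0.0604632 ≈ 1.021e-05.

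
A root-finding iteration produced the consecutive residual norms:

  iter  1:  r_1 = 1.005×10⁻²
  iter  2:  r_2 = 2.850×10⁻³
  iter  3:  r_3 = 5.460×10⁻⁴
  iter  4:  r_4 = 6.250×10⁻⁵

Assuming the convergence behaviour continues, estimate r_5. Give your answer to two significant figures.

First estimate the order: p ≈ ln(r_4/r_3) / ln(r_3/r_2) = ln(6.250×10⁻⁵/5.460×10⁻⁴)/ln(5.460×10⁻⁴/2.850×10⁻³) = ln(0.114469)/ln(0.191579) ≈ 1.3117.
Then r_5 ≈ r_4·(r_4/r_3)^p = 6.250×10⁻⁵·(0.114469)^1.3117 = 6.250×10⁻⁵·0.058248 ≈ 3.641e-06.

3.6e-6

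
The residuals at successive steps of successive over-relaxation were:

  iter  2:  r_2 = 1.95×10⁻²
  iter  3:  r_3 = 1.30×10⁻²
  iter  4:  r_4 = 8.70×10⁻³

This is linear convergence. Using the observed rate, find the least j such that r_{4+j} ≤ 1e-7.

29

Rate ρ ≈ r_4/r_3 = 8.70×10⁻³/1.30×10⁻² = 0.6692.
After j more steps, r_{4+j} ≈ 8.70×10⁻³·ρ^j; need ρ^j ≤ 1e-7/8.70×10⁻³ = 1.14943e-05.
j ≥ ln(1.14943e-05)/ln(0.6692) = -11.3737/-0.40167 = 28.316.
So 29 more iterations are needed.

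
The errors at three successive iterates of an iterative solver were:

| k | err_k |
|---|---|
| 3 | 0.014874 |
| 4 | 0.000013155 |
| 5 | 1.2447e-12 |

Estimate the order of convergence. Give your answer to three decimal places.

2.300

p ≈ ln(err_5/err_4) / ln(err_4/err_3)
  = ln(1.2447e-12/0.000013155) / ln(0.000013155/0.014874)
  = ln(9.4618e-08) / ln(0.000884429)
  = -16.173418 / -7.030568 ≈ 2.300443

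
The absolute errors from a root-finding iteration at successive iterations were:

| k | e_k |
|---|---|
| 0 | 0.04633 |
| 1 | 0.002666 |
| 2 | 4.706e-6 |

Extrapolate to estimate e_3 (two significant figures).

First estimate the order: p ≈ ln(e_2/e_1) / ln(e_1/e_0) = ln(4.706e-6/0.002666)/ln(0.002666/0.04633) = ln(0.00176519)/ln(0.0575437) ≈ 2.2203.
Then e_3 ≈ e_2·(e_2/e_1)^p = 4.706e-6·(0.00176519)^2.2203 = 4.706e-6·7.70994e-07 ≈ 3.628e-12.

3.6e-12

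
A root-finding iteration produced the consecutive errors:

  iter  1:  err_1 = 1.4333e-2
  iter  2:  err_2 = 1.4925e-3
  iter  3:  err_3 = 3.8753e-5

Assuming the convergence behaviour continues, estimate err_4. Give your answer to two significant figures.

First estimate the order: p ≈ ln(err_3/err_2) / ln(err_2/err_1) = ln(3.8753e-5/1.4925e-3)/ln(1.4925e-3/1.4333e-2) = ln(0.0259652)/ln(0.10413) ≈ 1.6140.
Then err_4 ≈ err_3·(err_3/err_2)^p = 3.8753e-5·(0.0259652)^1.6140 = 3.8753e-5·0.00275949 ≈ 1.069e-07.

1.1e-7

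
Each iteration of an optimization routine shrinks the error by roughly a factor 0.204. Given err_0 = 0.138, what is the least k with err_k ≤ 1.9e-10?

After k steps, err_k ≈ 0.138·0.204^k.
Need 0.204^k ≤ 1.9e-10/0.138 = 1.37681e-09.
k ≥ ln(1.37681e-09)/ln(0.204) = -20.4035/-1.58964 = 12.835.
Smallest integer k = 13.

13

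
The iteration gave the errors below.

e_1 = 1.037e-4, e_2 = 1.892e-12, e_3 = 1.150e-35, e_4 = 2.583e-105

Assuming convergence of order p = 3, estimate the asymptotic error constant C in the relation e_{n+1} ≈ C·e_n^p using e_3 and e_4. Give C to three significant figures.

C ≈ e_4 / e_3^3
  = 2.583e-105 / (1.150e-35)^3
  = 2.583e-105 / 1.52087e-105 ≈ 1.6984

1.70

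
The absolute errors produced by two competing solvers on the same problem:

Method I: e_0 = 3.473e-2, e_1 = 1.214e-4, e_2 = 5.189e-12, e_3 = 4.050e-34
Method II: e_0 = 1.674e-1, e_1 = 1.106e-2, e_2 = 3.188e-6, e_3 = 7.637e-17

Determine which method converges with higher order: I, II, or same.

same

Method I: p ≈ ln(4.050e-34/5.189e-12)/ln(5.189e-12/1.214e-4) ≈ 3.00.
Method II: p ≈ ln(7.637e-17/3.188e-6)/ln(3.188e-6/1.106e-2) ≈ 3.00.
Both orders ≈ 3.0 — effectively the same.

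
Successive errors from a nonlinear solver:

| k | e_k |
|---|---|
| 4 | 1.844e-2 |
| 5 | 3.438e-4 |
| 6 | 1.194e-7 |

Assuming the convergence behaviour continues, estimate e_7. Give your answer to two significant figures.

1.4e-14

First estimate the order: p ≈ ln(e_6/e_5) / ln(e_5/e_4) = ln(1.194e-7/3.438e-4)/ln(3.438e-4/1.844e-2) = ln(0.000347295)/ln(0.0186443) ≈ 2.0002.
Then e_7 ≈ e_6·(e_6/e_5)^p = 1.194e-7·(0.000347295)^2.0002 = 1.194e-7·1.20422e-07 ≈ 1.438e-14.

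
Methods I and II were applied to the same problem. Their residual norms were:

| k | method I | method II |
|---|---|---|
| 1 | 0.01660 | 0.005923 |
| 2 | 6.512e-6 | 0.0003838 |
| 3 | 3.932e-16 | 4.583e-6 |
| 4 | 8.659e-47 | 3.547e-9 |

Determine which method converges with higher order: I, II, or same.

Method I: p ≈ ln(8.659e-47/3.932e-16)/ln(3.932e-16/6.512e-6) ≈ 3.00.
Method II: p ≈ ln(3.547e-9/4.583e-6)/ln(4.583e-6/0.0003838) ≈ 1.62.
Method I has the higher order (≈3.0 vs ≈1.6).

I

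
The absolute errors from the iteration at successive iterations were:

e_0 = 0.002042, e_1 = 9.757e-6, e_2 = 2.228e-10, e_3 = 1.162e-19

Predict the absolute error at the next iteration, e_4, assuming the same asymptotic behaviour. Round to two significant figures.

3.2e-38

First estimate the order: p ≈ ln(e_3/e_2) / ln(e_2/e_1) = ln(1.162e-19/2.228e-10)/ln(2.228e-10/9.757e-6) = ln(5.21544e-10)/ln(2.28349e-05) ≈ 2.0000.
Then e_4 ≈ e_3·(e_3/e_2)^p = 1.162e-19·(5.21544e-10)^2.0000 = 1.162e-19·2.72008e-19 ≈ 3.161e-38.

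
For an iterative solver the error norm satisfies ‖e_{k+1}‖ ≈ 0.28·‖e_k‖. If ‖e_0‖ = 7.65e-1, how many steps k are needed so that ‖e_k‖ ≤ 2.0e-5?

9

After k steps, ‖e_k‖ ≈ 7.65e-1·0.28^k.
Need 0.28^k ≤ 2.0e-5/7.65e-1 = 2.61438e-05.
k ≥ ln(2.61438e-05)/ln(0.28) = -10.5519/-1.27297 = 8.289.
Smallest integer k = 9.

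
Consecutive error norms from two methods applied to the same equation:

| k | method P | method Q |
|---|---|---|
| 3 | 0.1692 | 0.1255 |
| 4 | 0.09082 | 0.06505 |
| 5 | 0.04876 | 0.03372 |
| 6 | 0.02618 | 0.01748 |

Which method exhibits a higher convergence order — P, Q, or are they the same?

Method P: p ≈ ln(0.02618/0.04876)/ln(0.04876/0.09082) ≈ 1.00.
Method Q: p ≈ ln(0.01748/0.03372)/ln(0.03372/0.06505) ≈ 1.00.
Both orders ≈ 1.0 — effectively the same.

same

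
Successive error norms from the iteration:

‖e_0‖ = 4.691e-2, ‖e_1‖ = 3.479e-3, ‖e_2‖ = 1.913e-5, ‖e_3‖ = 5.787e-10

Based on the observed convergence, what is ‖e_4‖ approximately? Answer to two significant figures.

5.3e-19

First estimate the order: p ≈ ln(‖e_3‖/‖e_2‖) / ln(‖e_2‖/‖e_1‖) = ln(5.787e-10/1.913e-5)/ln(1.913e-5/3.479e-3) = ln(3.02509e-05)/ln(0.00549871) ≈ 1.9999.
Then ‖e_4‖ ≈ ‖e_3‖·(‖e_3‖/‖e_2‖)^p = 5.787e-10·(3.02509e-05)^1.9999 = 5.787e-10·9.1607e-10 ≈ 5.301e-19.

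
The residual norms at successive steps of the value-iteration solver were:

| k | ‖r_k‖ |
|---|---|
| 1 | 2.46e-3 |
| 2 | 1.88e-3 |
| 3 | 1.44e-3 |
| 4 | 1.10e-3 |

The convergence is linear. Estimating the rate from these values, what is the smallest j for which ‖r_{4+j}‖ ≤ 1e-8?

Rate ρ ≈ ‖r_4‖/‖r_3‖ = 1.10e-3/1.44e-3 = 0.7639.
After j more steps, ‖r_{4+j}‖ ≈ 1.10e-3·ρ^j; need ρ^j ≤ 1e-8/1.10e-3 = 9.09091e-06.
j ≥ ln(9.09091e-06)/ln(0.7639) = -11.6082/-0.26932 = 43.102.
So 44 more iterations are needed.

44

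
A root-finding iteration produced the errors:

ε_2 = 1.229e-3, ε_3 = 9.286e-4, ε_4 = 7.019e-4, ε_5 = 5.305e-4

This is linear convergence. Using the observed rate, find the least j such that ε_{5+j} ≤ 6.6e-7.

24

Rate ρ ≈ ε_5/ε_4 = 5.305e-4/7.019e-4 = 0.7558.
After j more steps, ε_{5+j} ≈ 5.305e-4·ρ^j; need ρ^j ≤ 6.6e-7/5.305e-4 = 0.00124411.
j ≥ ln(0.00124411)/ln(0.7558) = -6.6893/-0.27998 = 23.892.
So 24 more iterations are needed.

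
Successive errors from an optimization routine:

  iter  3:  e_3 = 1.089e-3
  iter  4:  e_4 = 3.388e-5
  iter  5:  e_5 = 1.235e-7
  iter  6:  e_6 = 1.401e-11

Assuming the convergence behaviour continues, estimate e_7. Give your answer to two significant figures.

5.8e-18

First estimate the order: p ≈ ln(e_6/e_5) / ln(e_5/e_4) = ln(1.401e-11/1.235e-7)/ln(1.235e-7/3.388e-5) = ln(0.000113441)/ln(0.00364522) ≈ 1.6180.
Then e_7 ≈ e_6·(e_6/e_5)^p = 1.401e-11·(0.000113441)^1.6180 = 1.401e-11·4.13636e-07 ≈ 5.795e-18.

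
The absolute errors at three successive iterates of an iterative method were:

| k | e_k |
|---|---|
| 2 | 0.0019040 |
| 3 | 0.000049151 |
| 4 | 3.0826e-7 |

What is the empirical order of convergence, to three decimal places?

1.387

p ≈ ln(e_4/e_3) / ln(e_3/e_2)
  = ln(3.0826e-7/0.000049151) / ln(0.000049151/0.0019040)
  = ln(0.00627169) / ln(0.0258146)
  = -5.071709 / -3.656815 ≈ 1.386920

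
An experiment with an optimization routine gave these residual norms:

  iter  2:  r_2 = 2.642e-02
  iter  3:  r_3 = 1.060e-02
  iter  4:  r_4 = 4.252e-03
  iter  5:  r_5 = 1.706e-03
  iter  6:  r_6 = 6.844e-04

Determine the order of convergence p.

Consecutive ratios: r_6/r_5 = 6.844e-04/1.706e-03 = 0.401172, r_5/r_4 = 1.706e-03/4.252e-03 = 0.401223.
p ≈ ln(0.401172)/ln(0.401223) = -0.9134/-0.9132 ≈ 1.00.
So the convergence is linear (order 1).

1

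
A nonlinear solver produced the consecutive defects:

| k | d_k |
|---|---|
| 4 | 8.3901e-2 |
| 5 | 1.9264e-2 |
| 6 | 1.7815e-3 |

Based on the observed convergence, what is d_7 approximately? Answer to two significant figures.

First estimate the order: p ≈ ln(d_6/d_5) / ln(d_5/d_4) = ln(1.7815e-3/1.9264e-2)/ln(1.9264e-2/8.3901e-2) = ln(0.0924782)/ln(0.229604) ≈ 1.6180.
Then d_7 ≈ d_6·(d_6/d_5)^p = 1.7815e-3·(0.0924782)^1.6180 = 1.7815e-3·0.021235 ≈ 3.783e-05.

3.8e-5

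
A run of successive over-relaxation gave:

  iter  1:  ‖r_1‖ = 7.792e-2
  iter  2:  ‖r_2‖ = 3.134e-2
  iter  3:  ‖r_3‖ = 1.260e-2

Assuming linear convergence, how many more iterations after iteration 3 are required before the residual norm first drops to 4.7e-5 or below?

Rate ρ ≈ ‖r_3‖/‖r_2‖ = 1.260e-2/3.134e-2 = 0.4020.
After j more steps, ‖r_{3+j}‖ ≈ 1.260e-2·ρ^j; need ρ^j ≤ 4.7e-5/1.260e-2 = 0.00373016.
j ≥ ln(0.00373016)/ln(0.4020) = -5.5913/-0.91130 = 6.136.
So 7 more iterations are needed.

7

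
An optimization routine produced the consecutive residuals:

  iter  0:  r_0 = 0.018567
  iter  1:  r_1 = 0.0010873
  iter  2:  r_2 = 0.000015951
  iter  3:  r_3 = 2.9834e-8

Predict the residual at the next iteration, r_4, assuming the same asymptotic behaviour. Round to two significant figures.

First estimate the order: p ≈ ln(r_3/r_2) / ln(r_2/r_1) = ln(2.9834e-8/0.000015951)/ln(0.000015951/0.0010873) = ln(0.00187035)/ln(0.0146703) ≈ 1.4879.
Then r_4 ≈ r_3·(r_3/r_2)^p = 2.9834e-8·(0.00187035)^1.4879 = 2.9834e-8·8.72758e-05 ≈ 2.604e-12.

2.6e-12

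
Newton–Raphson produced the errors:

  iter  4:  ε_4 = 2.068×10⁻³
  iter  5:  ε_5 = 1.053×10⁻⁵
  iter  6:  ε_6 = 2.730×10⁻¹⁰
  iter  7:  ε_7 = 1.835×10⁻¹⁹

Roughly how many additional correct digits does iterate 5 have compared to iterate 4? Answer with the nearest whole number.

2

Digits gained ≈ log₁₀(ε_4/ε_5) = log₁₀(2.068×10⁻³/1.053×10⁻⁵) = log₁₀(196.391) ≈ 2.293.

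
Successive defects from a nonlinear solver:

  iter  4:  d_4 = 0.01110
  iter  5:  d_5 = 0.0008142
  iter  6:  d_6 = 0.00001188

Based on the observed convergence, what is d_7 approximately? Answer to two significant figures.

First estimate the order: p ≈ ln(d_6/d_5) / ln(d_5/d_4) = ln(0.00001188/0.0008142)/ln(0.0008142/0.01110) = ln(0.014591)/ln(0.0733514) ≈ 1.6181.
Then d_7 ≈ d_6·(d_6/d_5)^p = 0.00001188·(0.014591)^1.6181 = 0.00001188·0.00106981 ≈ 1.271e-08.

1.3e-8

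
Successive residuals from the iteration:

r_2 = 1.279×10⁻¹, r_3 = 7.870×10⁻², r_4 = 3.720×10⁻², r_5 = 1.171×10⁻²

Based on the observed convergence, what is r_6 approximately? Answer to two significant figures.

2.0e-3

First estimate the order: p ≈ ln(r_5/r_4) / ln(r_4/r_3) = ln(1.171×10⁻²/3.720×10⁻²)/ln(3.720×10⁻²/7.870×10⁻²) = ln(0.314785)/ln(0.472681) ≈ 1.5425.
Then r_6 ≈ r_5·(r_5/r_4)^p = 1.171×10⁻²·(0.314785)^1.5425 = 1.171×10⁻²·0.168146 ≈ 0.001969.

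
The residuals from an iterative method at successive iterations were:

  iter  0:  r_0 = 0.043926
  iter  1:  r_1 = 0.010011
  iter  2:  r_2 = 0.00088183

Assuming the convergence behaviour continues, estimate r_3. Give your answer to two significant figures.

1.6e-5

First estimate the order: p ≈ ln(r_2/r_1) / ln(r_1/r_0) = ln(0.00088183/0.010011)/ln(0.010011/0.043926) = ln(0.0880861)/ln(0.227906) ≈ 1.6428.
Then r_3 ≈ r_2·(r_2/r_1)^p = 0.00088183·(0.0880861)^1.6428 = 0.00088183·0.0184797 ≈ 1.63e-05.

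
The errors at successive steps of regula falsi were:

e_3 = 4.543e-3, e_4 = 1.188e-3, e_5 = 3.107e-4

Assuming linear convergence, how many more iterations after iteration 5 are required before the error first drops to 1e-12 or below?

15

Rate ρ ≈ e_5/e_4 = 3.107e-4/1.188e-3 = 0.2615.
After j more steps, e_{5+j} ≈ 3.107e-4·ρ^j; need ρ^j ≤ 1e-12/3.107e-4 = 3.21854e-09.
j ≥ ln(3.21854e-09)/ln(0.2615) = -19.5543/-1.34132 = 14.578.
So 15 more iterations are needed.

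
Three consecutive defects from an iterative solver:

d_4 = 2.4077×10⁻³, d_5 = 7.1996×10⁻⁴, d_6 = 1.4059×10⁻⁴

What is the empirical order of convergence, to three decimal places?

1.353

p ≈ ln(d_6/d_5) / ln(d_5/d_4)
  = ln(1.4059×10⁻⁴/7.1996×10⁻⁴) / ln(7.1996×10⁻⁴/2.4077×10⁻³)
  = ln(0.195275) / ln(0.299024)
  = -1.633346 / -1.207231 ≈ 1.352969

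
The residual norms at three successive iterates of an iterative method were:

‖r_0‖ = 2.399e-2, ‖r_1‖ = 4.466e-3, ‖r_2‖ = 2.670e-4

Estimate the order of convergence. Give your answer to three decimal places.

p ≈ ln(‖r_2‖/‖r_1‖) / ln(‖r_1‖/‖r_0‖)
  = ln(2.670e-4/4.466e-3) / ln(4.466e-3/2.399e-2)
  = ln(0.059785) / ln(0.186161)
  = -2.817000 / -1.681143 ≈ 1.675646

1.676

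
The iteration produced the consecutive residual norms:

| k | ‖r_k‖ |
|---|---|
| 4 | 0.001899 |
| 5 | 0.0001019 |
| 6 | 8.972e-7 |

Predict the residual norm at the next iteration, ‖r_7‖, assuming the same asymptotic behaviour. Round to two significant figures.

4.2e-10

First estimate the order: p ≈ ln(‖r_6‖/‖r_5‖) / ln(‖r_5‖/‖r_4‖) = ln(8.972e-7/0.0001019)/ln(0.0001019/0.001899) = ln(0.00880471)/ln(0.0536598) ≈ 1.6179.
Then ‖r_7‖ ≈ ‖r_6‖·(‖r_6‖/‖r_5‖)^p = 8.972e-7·(0.00880471)^1.6179 = 8.972e-7·0.000472884 ≈ 4.243e-10.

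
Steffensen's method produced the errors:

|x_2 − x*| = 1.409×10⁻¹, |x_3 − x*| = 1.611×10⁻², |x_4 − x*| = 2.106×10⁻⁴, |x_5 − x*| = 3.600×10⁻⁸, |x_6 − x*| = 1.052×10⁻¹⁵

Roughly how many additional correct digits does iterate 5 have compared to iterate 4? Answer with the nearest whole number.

Digits gained ≈ log₁₀(|x_4 − x*|/|x_5 − x*|) = log₁₀(2.106×10⁻⁴/3.600×10⁻⁸) = log₁₀(5850) ≈ 3.767.

4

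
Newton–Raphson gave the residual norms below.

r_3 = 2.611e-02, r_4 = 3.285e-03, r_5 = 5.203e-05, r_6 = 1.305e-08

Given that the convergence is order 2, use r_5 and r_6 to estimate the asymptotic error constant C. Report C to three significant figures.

4.82

C ≈ r_6 / r_5^2
  = 1.305e-08 / (5.203e-05)^2
  = 1.305e-08 / 2.70712e-09 ≈ 4.8206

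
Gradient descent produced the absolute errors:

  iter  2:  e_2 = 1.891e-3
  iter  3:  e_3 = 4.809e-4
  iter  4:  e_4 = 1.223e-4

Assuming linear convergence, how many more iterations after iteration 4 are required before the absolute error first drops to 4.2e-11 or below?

Rate ρ ≈ e_4/e_3 = 1.223e-4/4.809e-4 = 0.2543.
After j more steps, e_{4+j} ≈ 1.223e-4·ρ^j; need ρ^j ≤ 4.2e-11/1.223e-4 = 3.43418e-07.
j ≥ ln(3.43418e-07)/ln(0.2543) = -14.8843/-1.36924 = 10.870.
So 11 more iterations are needed.

11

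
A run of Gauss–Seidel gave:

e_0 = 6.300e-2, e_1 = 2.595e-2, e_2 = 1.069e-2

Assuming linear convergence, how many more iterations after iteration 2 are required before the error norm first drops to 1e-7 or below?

Rate ρ ≈ e_2/e_1 = 1.069e-2/2.595e-2 = 0.4119.
After j more steps, e_{2+j} ≈ 1.069e-2·ρ^j; need ρ^j ≤ 1e-7/1.069e-2 = 9.35454e-06.
j ≥ ln(9.35454e-06)/ln(0.4119) = -11.5796/-0.88697 = 13.055.
So 14 more iterations are needed.

14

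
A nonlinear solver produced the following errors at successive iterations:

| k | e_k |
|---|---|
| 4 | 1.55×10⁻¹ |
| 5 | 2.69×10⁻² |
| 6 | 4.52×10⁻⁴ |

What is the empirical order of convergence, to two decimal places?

2.33

p ≈ ln(e_6/e_5) / ln(e_5/e_4)
  = ln(4.52×10⁻⁴/2.69×10⁻²) / ln(2.69×10⁻²/1.55×10⁻¹)
  = ln(0.016803) / ln(0.173548)
  = -4.08620 / -1.75130 ≈ 2.33324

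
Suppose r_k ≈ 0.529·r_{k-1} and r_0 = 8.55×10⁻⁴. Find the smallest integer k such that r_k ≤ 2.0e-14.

After k steps, r_k ≈ 8.55×10⁻⁴·0.529^k.
Need 0.529^k ≤ 2.0e-14/8.55×10⁻⁴ = 2.33918e-11.
k ≥ ln(2.33918e-11)/ln(0.529) = -24.4786/-0.63677 = 38.442.
Smallest integer k = 39.

39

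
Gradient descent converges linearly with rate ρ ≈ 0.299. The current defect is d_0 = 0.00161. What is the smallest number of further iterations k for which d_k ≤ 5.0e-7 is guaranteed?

After k steps, d_k ≈ 0.00161·0.299^k.
Need 0.299^k ≤ 5.0e-7/0.00161 = 0.000310559.
k ≥ ln(0.000310559)/ln(0.299) = -8.0771/-1.20731 = 6.690.
Smallest integer k = 7.

7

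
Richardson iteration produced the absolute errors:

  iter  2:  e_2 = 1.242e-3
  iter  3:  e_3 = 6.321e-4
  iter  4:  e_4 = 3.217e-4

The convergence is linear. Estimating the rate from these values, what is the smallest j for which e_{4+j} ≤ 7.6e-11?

23

Rate ρ ≈ e_4/e_3 = 3.217e-4/6.321e-4 = 0.5089.
After j more steps, e_{4+j} ≈ 3.217e-4·ρ^j; need ρ^j ≤ 7.6e-11/3.217e-4 = 2.36245e-07.
j ≥ ln(2.36245e-07)/ln(0.5089) = -15.2584/-0.67550 = 22.588.
So 23 more iterations are needed.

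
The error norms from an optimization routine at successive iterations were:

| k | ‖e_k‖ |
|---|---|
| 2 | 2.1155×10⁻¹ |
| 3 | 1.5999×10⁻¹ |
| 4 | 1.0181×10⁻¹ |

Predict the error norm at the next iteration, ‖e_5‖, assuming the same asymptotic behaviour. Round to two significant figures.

First estimate the order: p ≈ ln(‖e_4‖/‖e_3‖) / ln(‖e_3‖/‖e_2‖) = ln(1.0181×10⁻¹/1.5999×10⁻¹)/ln(1.5999×10⁻¹/2.1155×10⁻¹) = ln(0.636352)/ln(0.756275) ≈ 1.6181.
Then ‖e_5‖ ≈ ‖e_4‖·(‖e_4‖/‖e_3‖)^p = 1.0181×10⁻¹·(0.636352)^1.6181 = 1.0181×10⁻¹·0.481241 ≈ 0.049.

4.9e-2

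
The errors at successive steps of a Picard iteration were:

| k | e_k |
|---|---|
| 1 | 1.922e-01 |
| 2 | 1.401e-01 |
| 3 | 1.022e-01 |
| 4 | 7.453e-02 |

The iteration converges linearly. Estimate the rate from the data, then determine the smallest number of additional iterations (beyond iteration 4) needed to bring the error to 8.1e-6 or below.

29

Rate ρ ≈ e_4/e_3 = 7.453e-02/1.022e-01 = 0.7293.
After j more steps, e_{4+j} ≈ 7.453e-02·ρ^j; need ρ^j ≤ 8.1e-6/7.453e-02 = 0.000108681.
j ≥ ln(0.000108681)/ln(0.7293) = -9.1271/-0.31567 = 28.913.
So 29 more iterations are needed.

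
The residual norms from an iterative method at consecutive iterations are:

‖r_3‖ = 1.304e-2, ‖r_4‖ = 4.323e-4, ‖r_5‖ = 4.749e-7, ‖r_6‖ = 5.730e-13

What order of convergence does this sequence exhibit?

Consecutive ratios: ‖r_6‖/‖r_5‖ = 5.730e-13/4.749e-7 = 1.20657e-06, ‖r_5‖/‖r_4‖ = 4.749e-7/4.323e-4 = 0.00109854.
p ≈ ln(1.20657e-06)/ln(0.00109854) = -13.6277/-6.8138 ≈ 2.00.
So the convergence is quadratic (order 2).

2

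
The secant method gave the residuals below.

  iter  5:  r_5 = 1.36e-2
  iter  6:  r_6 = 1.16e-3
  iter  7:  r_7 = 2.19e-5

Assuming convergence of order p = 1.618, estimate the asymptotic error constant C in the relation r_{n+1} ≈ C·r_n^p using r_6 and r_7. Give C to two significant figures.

C ≈ r_7 / r_6^1.618
  = 2.19e-5 / (1.16e-3)^1.618
  = 2.19e-5 / 1.77948e-05 ≈ 1.2307

1.2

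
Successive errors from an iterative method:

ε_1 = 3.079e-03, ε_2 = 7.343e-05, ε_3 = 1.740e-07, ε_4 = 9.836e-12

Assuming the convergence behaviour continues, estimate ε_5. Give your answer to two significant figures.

1.3e-18

First estimate the order: p ≈ ln(ε_4/ε_3) / ln(ε_3/ε_2) = ln(9.836e-12/1.740e-07)/ln(1.740e-07/7.343e-05) = ln(5.65287e-05)/ln(0.0023696) ≈ 1.6180.
Then ε_5 ≈ ε_4·(ε_4/ε_3)^p = 9.836e-12·(5.65287e-05)^1.6180 = 9.836e-12·1.34021e-07 ≈ 1.318e-18.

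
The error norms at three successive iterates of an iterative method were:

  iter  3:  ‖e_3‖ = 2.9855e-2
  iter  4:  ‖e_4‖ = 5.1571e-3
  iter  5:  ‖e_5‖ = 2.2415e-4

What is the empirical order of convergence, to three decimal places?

1.786

p ≈ ln(‖e_5‖/‖e_4‖) / ln(‖e_4‖/‖e_3‖)
  = ln(2.2415e-4/5.1571e-3) / ln(5.1571e-3/2.9855e-2)
  = ln(0.0434644) / ln(0.172738)
  = -3.135813 / -1.755979 ≈ 1.785792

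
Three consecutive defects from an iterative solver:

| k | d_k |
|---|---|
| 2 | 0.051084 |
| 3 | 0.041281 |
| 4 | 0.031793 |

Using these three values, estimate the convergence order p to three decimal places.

1.226

p ≈ ln(d_4/d_3) / ln(d_3/d_2)
  = ln(0.031793/0.041281) / ln(0.041281/0.051084)
  = ln(0.770161) / ln(0.8081)
  = -0.261156 / -0.213069 ≈ 1.225687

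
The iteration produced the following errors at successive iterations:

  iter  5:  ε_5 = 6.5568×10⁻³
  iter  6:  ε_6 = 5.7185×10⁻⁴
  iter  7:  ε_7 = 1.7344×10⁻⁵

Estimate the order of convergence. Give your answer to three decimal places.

p ≈ ln(ε_7/ε_6) / ln(ε_6/ε_5)
  = ln(1.7344×10⁻⁵/5.7185×10⁻⁴) / ln(5.7185×10⁻⁴/6.5568×10⁻³)
  = ln(0.0303296) / ln(0.0872148)
  = -3.495631 / -2.439381 ≈ 1.432999

1.433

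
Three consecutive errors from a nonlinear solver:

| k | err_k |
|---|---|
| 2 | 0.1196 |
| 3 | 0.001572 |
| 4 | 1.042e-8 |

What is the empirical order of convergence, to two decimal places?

2.75

p ≈ ln(err_4/err_3) / ln(err_3/err_2)
  = ln(1.042e-8/0.001572) / ln(0.001572/0.1196)
  = ln(6.6285e-06) / ln(0.0131438)
  = -11.92413 / -4.33181 ≈ 2.75269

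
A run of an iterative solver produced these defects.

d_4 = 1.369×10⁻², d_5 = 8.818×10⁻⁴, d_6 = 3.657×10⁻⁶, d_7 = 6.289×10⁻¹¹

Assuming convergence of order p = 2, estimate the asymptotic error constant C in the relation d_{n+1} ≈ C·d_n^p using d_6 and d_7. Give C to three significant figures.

C ≈ d_7 / d_6^2
  = 6.289×10⁻¹¹ / (3.657×10⁻⁶)^2
  = 6.289×10⁻¹¹ / 1.33736e-11 ≈ 4.7025

4.70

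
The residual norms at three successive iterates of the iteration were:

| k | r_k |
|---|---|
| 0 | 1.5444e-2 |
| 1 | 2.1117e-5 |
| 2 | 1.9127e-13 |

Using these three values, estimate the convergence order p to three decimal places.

p ≈ ln(r_2/r_1) / ln(r_1/r_0)
  = ln(1.9127e-13/2.1117e-5) / ln(2.1117e-5/1.5444e-2)
  = ln(9.05763e-09) / ln(0.00136733)
  = -18.519658 / -6.594895 ≈ 2.808181

2.808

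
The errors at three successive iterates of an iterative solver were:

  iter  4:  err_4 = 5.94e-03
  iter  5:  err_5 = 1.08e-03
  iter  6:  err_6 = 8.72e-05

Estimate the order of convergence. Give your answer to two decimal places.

1.48

p ≈ ln(err_6/err_5) / ln(err_5/err_4)
  = ln(8.72e-05/1.08e-03) / ln(1.08e-03/5.94e-03)
  = ln(0.0807407) / ln(0.181818)
  = -2.51651 / -1.70475 ≈ 1.47618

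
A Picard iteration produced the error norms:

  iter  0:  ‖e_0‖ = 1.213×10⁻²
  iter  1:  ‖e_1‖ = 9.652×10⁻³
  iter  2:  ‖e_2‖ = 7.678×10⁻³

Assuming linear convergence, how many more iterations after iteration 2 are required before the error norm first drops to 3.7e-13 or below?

Rate ρ ≈ ‖e_2‖/‖e_1‖ = 7.678×10⁻³/9.652×10⁻³ = 0.7955.
After j more steps, ‖e_{2+j}‖ ≈ 7.678×10⁻³·ρ^j; need ρ^j ≤ 3.7e-13/7.678×10⁻³ = 4.81896e-11.
j ≥ ln(4.81896e-11)/ln(0.7955) = -23.7559/-0.22878 = 103.837.
So 104 more iterations are needed.

104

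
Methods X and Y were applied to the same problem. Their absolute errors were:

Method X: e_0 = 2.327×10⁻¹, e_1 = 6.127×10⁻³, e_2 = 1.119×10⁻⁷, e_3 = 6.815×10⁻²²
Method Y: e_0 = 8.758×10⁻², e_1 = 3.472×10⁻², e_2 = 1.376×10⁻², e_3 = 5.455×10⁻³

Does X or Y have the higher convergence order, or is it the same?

X

Method X: p ≈ ln(6.815×10⁻²²/1.119×10⁻⁷)/ln(1.119×10⁻⁷/6.127×10⁻³) ≈ 3.00.
Method Y: p ≈ ln(5.455×10⁻³/1.376×10⁻²)/ln(1.376×10⁻²/3.472×10⁻²) ≈ 1.00.
Method X has the higher order (≈3.0 vs ≈1.0).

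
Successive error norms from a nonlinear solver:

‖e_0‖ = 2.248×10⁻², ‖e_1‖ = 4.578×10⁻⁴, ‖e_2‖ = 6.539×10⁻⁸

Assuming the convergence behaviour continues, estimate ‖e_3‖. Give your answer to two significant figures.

1.2e-16

First estimate the order: p ≈ ln(‖e_2‖/‖e_1‖) / ln(‖e_1‖/‖e_0‖) = ln(6.539×10⁻⁸/4.578×10⁻⁴)/ln(4.578×10⁻⁴/2.248×10⁻²) = ln(0.000142835)/ln(0.0203648) ≈ 2.2737.
Then ‖e_3‖ ≈ ‖e_2‖·(‖e_2‖/‖e_1‖)^p = 6.539×10⁻⁸·(0.000142835)^2.2737 = 6.539×10⁻⁸·1.8082e-09 ≈ 1.182e-16.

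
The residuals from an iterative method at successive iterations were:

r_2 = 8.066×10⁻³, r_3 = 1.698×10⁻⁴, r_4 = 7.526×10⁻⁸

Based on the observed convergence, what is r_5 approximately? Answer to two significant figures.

1.5e-14

First estimate the order: p ≈ ln(r_4/r_3) / ln(r_3/r_2) = ln(7.526×10⁻⁸/1.698×10⁻⁴)/ln(1.698×10⁻⁴/8.066×10⁻³) = ln(0.000443227)/ln(0.0210513) ≈ 2.0000.
Then r_5 ≈ r_4·(r_4/r_3)^p = 7.526×10⁻⁸·(0.000443227)^2.0000 = 7.526×10⁻⁸·1.9645e-07 ≈ 1.478e-14.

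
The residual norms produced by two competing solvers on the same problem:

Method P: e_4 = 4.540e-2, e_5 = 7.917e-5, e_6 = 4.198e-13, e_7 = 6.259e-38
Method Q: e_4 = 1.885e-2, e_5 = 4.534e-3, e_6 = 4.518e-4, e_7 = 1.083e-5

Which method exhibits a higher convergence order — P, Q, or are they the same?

P

Method P: p ≈ ln(6.259e-38/4.198e-13)/ln(4.198e-13/7.917e-5) ≈ 3.00.
Method Q: p ≈ ln(1.083e-5/4.518e-4)/ln(4.518e-4/4.534e-3) ≈ 1.62.
Method P has the higher order (≈3.0 vs ≈1.6).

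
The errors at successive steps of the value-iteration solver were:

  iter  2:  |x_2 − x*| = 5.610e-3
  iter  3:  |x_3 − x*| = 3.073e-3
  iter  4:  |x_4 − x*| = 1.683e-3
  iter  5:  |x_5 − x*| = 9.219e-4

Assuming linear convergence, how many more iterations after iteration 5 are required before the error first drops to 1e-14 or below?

42

Rate ρ ≈ |x_5 − x*|/|x_4 − x*| = 9.219e-4/1.683e-3 = 0.5478.
After j more steps, |x_{5+j} − x*| ≈ 9.219e-4·ρ^j; need ρ^j ≤ 1e-14/9.219e-4 = 1.08472e-11.
j ≥ ln(1.08472e-11)/ln(0.5478) = -25.2471/-0.60185 = 41.949.
So 42 more iterations are needed.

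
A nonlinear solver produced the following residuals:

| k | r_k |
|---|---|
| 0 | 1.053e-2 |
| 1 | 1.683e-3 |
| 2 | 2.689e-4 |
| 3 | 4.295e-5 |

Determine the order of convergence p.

1

Consecutive ratios: r_3/r_2 = 4.295e-5/2.689e-4 = 0.159725, r_2/r_1 = 2.689e-4/1.683e-3 = 0.159774.
p ≈ ln(0.159725)/ln(0.159774) = -1.8343/-1.8340 ≈ 1.00.
So the convergence is linear (order 1).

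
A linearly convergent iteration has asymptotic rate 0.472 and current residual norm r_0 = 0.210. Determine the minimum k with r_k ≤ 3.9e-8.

21

After k steps, r_k ≈ 0.210·0.472^k.
Need 0.472^k ≤ 3.9e-8/0.210 = 1.85714e-07.
k ≥ ln(1.85714e-07)/ln(0.472) = -15.4991/-0.75078 = 20.644.
Smallest integer k = 21.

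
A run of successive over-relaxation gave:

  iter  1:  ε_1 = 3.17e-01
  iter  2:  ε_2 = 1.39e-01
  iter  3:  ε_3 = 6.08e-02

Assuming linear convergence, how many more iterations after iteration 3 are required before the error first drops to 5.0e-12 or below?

Rate ρ ≈ ε_3/ε_2 = 6.08e-02/1.39e-01 = 0.4374.
After j more steps, ε_{3+j} ≈ 6.08e-02·ρ^j; need ρ^j ≤ 5.0e-12/6.08e-02 = 8.22368e-11.
j ≥ ln(8.22368e-11)/ln(0.4374) = -23.2214/-0.82691 = 28.082.
So 29 more iterations are needed.

29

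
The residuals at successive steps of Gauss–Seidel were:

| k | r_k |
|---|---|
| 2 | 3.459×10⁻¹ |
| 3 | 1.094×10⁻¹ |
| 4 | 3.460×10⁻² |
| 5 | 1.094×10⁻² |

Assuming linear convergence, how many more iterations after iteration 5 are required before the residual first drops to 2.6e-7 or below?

10

Rate ρ ≈ r_5/r_4 = 1.094×10⁻²/3.460×10⁻² = 0.3162.
After j more steps, r_{5+j} ≈ 1.094×10⁻²·ρ^j; need ρ^j ≤ 2.6e-7/1.094×10⁻² = 2.3766e-05.
j ≥ ln(2.3766e-05)/ln(0.3162) = -10.6473/-1.15138 = 9.247.
So 10 more iterations are needed.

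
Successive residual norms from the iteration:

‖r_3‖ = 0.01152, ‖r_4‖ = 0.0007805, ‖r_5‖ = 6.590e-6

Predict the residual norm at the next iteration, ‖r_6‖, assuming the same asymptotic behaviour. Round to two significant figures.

First estimate the order: p ≈ ln(‖r_5‖/‖r_4‖) / ln(‖r_4‖/‖r_3‖) = ln(6.590e-6/0.0007805)/ln(0.0007805/0.01152) = ln(0.00844331)/ln(0.0677517) ≈ 1.7736.
Then ‖r_6‖ ≈ ‖r_5‖·(‖r_5‖/‖r_4‖)^p = 6.590e-6·(0.00844331)^1.7736 = 6.590e-6·0.000210118 ≈ 1.385e-09.

1.4e-9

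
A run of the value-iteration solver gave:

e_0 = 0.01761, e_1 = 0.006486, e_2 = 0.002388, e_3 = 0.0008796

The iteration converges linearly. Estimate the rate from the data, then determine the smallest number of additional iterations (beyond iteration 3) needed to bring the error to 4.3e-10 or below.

15

Rate ρ ≈ e_3/e_2 = 0.0008796/0.002388 = 0.3683.
After j more steps, e_{3+j} ≈ 0.0008796·ρ^j; need ρ^j ≤ 4.3e-10/0.0008796 = 4.88859e-07.
j ≥ ln(4.88859e-07)/ln(0.3683) = -14.5312/-0.99886 = 14.548.
So 15 more iterations are needed.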